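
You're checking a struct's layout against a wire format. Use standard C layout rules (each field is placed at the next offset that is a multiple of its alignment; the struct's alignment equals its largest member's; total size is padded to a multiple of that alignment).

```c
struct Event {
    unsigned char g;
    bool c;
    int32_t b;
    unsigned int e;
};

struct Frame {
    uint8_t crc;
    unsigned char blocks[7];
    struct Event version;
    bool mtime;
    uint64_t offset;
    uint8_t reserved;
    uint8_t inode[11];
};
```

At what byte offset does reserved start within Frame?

32

Event: 0..1  g  (1B, 1-aligned); 1..2  c  (1B, 1-aligned); 2..4  -- padding (2B); 4..8  b  (4B, 4-aligned); 8..12  e  (4B, 4-aligned); sizeof = 12, alignof = 4
0..1  crc  (1B, 1-aligned)
1..8  blocks  (7B, 1-aligned)
8..20  version  (12B, 4-aligned)
20..21  mtime  (1B, 1-aligned)
21..24  -- padding (3B)
24..32  offset  (8B, 8-aligned)
32..33  reserved  (1B, 1-aligned)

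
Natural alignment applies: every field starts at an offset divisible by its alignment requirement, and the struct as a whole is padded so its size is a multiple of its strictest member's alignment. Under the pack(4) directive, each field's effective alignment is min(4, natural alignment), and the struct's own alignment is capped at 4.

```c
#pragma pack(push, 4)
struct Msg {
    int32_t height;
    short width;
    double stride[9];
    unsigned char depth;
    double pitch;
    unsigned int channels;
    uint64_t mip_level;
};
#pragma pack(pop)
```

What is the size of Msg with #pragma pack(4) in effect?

104

@0: height [4B, align 4] → 4
@4: width [2B, align 2] → 6
+2 pad (align 4)
@8: stride [72B, align 4] → 80
@80: depth [1B, align 1] → 81
+3 pad (align 4)
@84: pitch [8B, align 4] → 92
@92: channels [4B, align 4] → 96
@96: mip_level [8B, align 4] → 104
size 104, align 4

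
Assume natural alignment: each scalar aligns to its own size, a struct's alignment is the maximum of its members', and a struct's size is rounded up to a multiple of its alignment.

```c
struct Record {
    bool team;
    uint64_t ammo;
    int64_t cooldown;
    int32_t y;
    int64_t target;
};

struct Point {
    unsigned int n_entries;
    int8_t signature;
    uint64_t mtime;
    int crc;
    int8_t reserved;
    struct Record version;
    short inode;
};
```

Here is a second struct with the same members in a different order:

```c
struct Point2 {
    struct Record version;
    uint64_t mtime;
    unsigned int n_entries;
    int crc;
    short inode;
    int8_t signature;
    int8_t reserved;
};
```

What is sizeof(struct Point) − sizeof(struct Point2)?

Record: team at 0 (size 1, align 1) → ends 1; pad 7 to align 8 for ammo; ammo at 8 (size 8, align 8) → ends 16; cooldown at 16 (size 8, align 8) → ends 24; y at 24 (size 4, align 4) → ends 28; pad 4 to align 8 for target; target at 32 (size 8, align 8) → ends 40; total 40 bytes, alignment 8
n_entries at 0 (size 4, align 4) → ends 4
signature at 4 (size 1, align 1) → ends 5
pad 3 to align 8 for mtime
mtime at 8 (size 8, align 8) → ends 16
crc at 16 (size 4, align 4) → ends 20
reserved at 20 (size 1, align 1) → ends 21
pad 3 to align 8 for version
version at 24 (size 40, align 8) → ends 64
inode at 64 (size 2, align 2) → ends 66
tail pad 6 to reach multiple of 8
total 72 bytes, alignment 8
— Point2 —
version at 0 (size 40, align 8) → ends 40
mtime at 40 (size 8, align 8) → ends 48
n_entries at 48 (size 4, align 4) → ends 52
crc at 52 (size 4, align 4) → ends 56
inode at 56 (size 2, align 2) → ends 58
signature at 58 (size 1, align 1) → ends 59
reserved at 59 (size 1, align 1) → ends 60
tail pad 4 to reach multiple of 8
total 64 bytes, alignment 8
72 − 64 = 8

8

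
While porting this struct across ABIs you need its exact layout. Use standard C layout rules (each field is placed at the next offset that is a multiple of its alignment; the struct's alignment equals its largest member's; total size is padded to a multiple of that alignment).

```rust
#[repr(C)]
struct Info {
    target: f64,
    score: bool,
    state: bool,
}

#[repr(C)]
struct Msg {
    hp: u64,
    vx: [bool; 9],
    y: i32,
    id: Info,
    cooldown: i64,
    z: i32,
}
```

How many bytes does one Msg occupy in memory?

Info: @0: target [8B, align 8] → 8; @8: score [1B, align 1] → 9; @9: state [1B, align 1] → 10; +6 tail pad (align 8); size 16, align 8
@0: hp [8B, align 8] → 8
@8: vx [9B, align 1] → 17
+3 pad (align 4)
@20: y [4B, align 4] → 24
@24: id [16B, align 8] → 40
@40: cooldown [8B, align 8] → 48
@48: z [4B, align 4] → 52
+4 tail pad (align 8)
size 56, align 8

56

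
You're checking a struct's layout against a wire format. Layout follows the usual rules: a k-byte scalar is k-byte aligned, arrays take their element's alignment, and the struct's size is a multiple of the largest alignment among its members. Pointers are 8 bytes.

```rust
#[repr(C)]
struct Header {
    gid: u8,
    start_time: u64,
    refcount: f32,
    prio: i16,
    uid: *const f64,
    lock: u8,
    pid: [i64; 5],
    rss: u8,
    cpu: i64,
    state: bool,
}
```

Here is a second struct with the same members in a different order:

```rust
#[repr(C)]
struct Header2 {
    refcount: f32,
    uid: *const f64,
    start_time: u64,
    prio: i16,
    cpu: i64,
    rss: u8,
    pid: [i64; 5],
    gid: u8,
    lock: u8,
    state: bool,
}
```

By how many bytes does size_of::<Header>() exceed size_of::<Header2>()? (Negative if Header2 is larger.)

8

@0: gid [1B, align 1] → 1
+7 pad (align 8)
@8: start_time [8B, align 8] → 16
@16: refcount [4B, align 4] → 20
@20: prio [2B, align 2] → 22
+2 pad (align 8)
@24: uid [8B, align 8] → 32
@32: lock [1B, align 1] → 33
+7 pad (align 8)
@40: pid [40B, align 8] → 80
@80: rss [1B, align 1] → 81
+7 pad (align 8)
@88: cpu [8B, align 8] → 96
@96: state [1B, align 1] → 97
+7 tail pad (align 8)
size 104, align 8
— Header2 —
@0: refcount [4B, align 4] → 4
+4 pad (align 8)
@8: uid [8B, align 8] → 16
@16: start_time [8B, align 8] → 24
@24: prio [2B, align 2] → 26
+6 pad (align 8)
@32: cpu [8B, align 8] → 40
@40: rss [1B, align 1] → 41
+7 pad (align 8)
@48: pid [40B, align 8] → 88
@88: gid [1B, align 1] → 89
@89: lock [1B, align 1] → 90
@90: state [1B, align 1] → 91
+5 tail pad (align 8)
size 96, align 8
104 − 96 = 8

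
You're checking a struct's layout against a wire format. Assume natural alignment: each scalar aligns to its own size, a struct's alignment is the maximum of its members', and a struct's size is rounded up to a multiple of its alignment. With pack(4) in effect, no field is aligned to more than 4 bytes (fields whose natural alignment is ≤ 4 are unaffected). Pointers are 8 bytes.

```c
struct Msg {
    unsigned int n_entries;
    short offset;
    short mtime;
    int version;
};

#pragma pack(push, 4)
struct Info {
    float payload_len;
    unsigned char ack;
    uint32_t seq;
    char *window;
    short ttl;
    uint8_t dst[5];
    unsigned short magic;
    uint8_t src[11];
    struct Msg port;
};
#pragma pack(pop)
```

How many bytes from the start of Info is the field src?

30

Msg: 0..4  n_entries  (4B, 4-aligned); 4..6  offset  (2B, 2-aligned); 6..8  mtime  (2B, 2-aligned); 8..12  version  (4B, 4-aligned); sizeof = 12, alignof = 4
0..4  payload_len  (4B, 4-aligned)
4..5  ack  (1B, 1-aligned)
5..8  -- padding (3B)
8..12  seq  (4B, 4-aligned)
12..20  window  (8B, 4-aligned)
20..22  ttl  (2B, 2-aligned)
22..27  dst  (5B, 1-aligned)
27..28  -- padding (1B)
28..30  magic  (2B, 2-aligned)
30..41  src  (11B, 1-aligned)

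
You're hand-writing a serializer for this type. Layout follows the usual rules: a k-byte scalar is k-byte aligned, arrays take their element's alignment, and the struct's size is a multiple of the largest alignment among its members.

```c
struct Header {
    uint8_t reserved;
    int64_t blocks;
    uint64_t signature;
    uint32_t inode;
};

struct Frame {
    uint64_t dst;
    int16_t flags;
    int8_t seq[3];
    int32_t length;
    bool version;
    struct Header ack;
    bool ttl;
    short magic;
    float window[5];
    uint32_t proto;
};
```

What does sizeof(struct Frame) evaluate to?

88 bytes

Header: @0: reserved [1B, align 1] → 1; +7 pad (align 8); @8: blocks [8B, align 8] → 16; @16: signature [8B, align 8] → 24; @24: inode [4B, align 4] → 28; +4 tail pad (align 8); size 32, align 8
@0: dst [8B, align 8] → 8
@8: flags [2B, align 2] → 10
@10: seq [3B, align 1] → 13
+3 pad (align 4)
@16: length [4B, align 4] → 20
@20: version [1B, align 1] → 21
+3 pad (align 8)
@24: ack [32B, align 8] → 56
@56: ttl [1B, align 1] → 57
+1 pad (align 2)
@58: magic [2B, align 2] → 60
@60: window [20B, align 4] → 80
@80: proto [4B, align 4] → 84
+4 tail pad (align 8)
size 88, align 8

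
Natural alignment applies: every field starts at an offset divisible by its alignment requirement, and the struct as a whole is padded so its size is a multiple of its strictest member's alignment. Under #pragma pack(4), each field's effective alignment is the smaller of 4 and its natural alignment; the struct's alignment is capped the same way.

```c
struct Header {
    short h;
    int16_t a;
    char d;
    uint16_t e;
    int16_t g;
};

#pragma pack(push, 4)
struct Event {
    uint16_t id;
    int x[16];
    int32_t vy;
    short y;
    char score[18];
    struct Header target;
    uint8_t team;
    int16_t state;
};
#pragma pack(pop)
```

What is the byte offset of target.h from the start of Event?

92

Header: 0..2  h  (2B, 2-aligned); 2..4  a  (2B, 2-aligned); 4..5  d  (1B, 1-aligned); 5..6  -- padding (1B); 6..8  e  (2B, 2-aligned); 8..10  g  (2B, 2-aligned); sizeof = 10, alignof = 2
0..2  id  (2B, 2-aligned)
2..4  -- padding (2B)
4..68  x  (64B, 4-aligned)
68..72  vy  (4B, 4-aligned)
72..74  y  (2B, 2-aligned)
74..92  score  (18B, 1-aligned)
92..102  target  (10B, 2-aligned)
within Header: h at 0
92 + 0 = 92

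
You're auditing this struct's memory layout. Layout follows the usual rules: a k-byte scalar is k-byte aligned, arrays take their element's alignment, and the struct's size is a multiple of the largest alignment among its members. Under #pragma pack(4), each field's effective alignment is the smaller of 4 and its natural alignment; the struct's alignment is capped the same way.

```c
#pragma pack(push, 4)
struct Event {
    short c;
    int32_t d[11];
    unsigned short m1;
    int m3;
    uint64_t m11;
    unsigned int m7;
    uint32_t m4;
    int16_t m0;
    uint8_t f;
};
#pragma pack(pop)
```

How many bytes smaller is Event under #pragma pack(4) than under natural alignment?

4

natural layout:
  c at 0 (size 2, align 2) → ends 2
  pad 2 to align 4 for d
  d at 4 (size 44, align 4) → ends 48
  m1 at 48 (size 2, align 2) → ends 50
  pad 2 to align 4 for m3
  m3 at 52 (size 4, align 4) → ends 56
  m11 at 56 (size 8, align 8) → ends 64
  m7 at 64 (size 4, align 4) → ends 68
  m4 at 68 (size 4, align 4) → ends 72
  m0 at 72 (size 2, align 2) → ends 74
  f at 74 (size 1, align 1) → ends 75
  tail pad 5 to reach multiple of 8
  total 80 bytes, alignment 8
packed(4) layout:
  c at 0 (size 2, align 2) → ends 2
  pad 2 to align 4 for d
  d at 4 (size 44, align 4) → ends 48
  m1 at 48 (size 2, align 2) → ends 50
  pad 2 to align 4 for m3
  m3 at 52 (size 4, align 4) → ends 56
  m11 at 56 (size 8, align 4) → ends 64
  m7 at 64 (size 4, align 4) → ends 68
  m4 at 68 (size 4, align 4) → ends 72
  m0 at 72 (size 2, align 2) → ends 74
  f at 74 (size 1, align 1) → ends 75
  tail pad 1 to reach multiple of 4
  total 76 bytes, alignment 4
80 − 76 = 4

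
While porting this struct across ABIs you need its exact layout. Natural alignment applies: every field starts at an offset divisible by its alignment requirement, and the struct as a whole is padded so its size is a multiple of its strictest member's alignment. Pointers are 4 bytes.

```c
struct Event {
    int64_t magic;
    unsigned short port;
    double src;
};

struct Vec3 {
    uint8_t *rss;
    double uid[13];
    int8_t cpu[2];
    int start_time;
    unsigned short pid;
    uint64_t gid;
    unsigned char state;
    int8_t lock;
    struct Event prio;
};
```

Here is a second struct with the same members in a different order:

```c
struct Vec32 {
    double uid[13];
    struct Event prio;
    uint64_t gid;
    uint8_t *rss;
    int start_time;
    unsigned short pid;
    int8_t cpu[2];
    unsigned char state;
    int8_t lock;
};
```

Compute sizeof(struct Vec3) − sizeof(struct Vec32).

Event: magic at 0 (size 8, align 8) → ends 8; port at 8 (size 2, align 2) → ends 10; pad 6 to align 8 for src; src at 16 (size 8, align 8) → ends 24; total 24 bytes, alignment 8
rss at 0 (size 4, align 4) → ends 4
pad 4 to align 8 for uid
uid at 8 (size 104, align 8) → ends 112
cpu at 112 (size 2, align 1) → ends 114
pad 2 to align 4 for start_time
start_time at 116 (size 4, align 4) → ends 120
pid at 120 (size 2, align 2) → ends 122
pad 6 to align 8 for gid
gid at 128 (size 8, align 8) → ends 136
state at 136 (size 1, align 1) → ends 137
lock at 137 (size 1, align 1) → ends 138
pad 6 to align 8 for prio
prio at 144 (size 24, align 8) → ends 168
total 168 bytes, alignment 8
— Vec32 —
uid at 0 (size 104, align 8) → ends 104
prio at 104 (size 24, align 8) → ends 128
gid at 128 (size 8, align 8) → ends 136
rss at 136 (size 4, align 4) → ends 140
start_time at 140 (size 4, align 4) → ends 144
pid at 144 (size 2, align 2) → ends 146
cpu at 146 (size 2, align 1) → ends 148
state at 148 (size 1, align 1) → ends 149
lock at 149 (size 1, align 1) → ends 150
tail pad 2 to reach multiple of 8
total 152 bytes, alignment 8
168 − 152 = 16

16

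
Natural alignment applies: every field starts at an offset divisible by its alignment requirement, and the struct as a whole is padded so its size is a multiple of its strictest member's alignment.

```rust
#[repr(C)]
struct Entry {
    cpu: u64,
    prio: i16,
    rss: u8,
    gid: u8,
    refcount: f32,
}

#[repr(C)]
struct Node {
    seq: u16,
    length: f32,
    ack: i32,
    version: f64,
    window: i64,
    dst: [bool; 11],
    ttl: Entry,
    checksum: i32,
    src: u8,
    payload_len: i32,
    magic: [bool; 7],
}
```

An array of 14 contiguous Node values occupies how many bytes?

Entry: 0..8  cpu  (8B, 8-aligned); 8..10  prio  (2B, 2-aligned); 10..11  rss  (1B, 1-aligned); 11..12  gid  (1B, 1-aligned); 12..16  refcount  (4B, 4-aligned); sizeof = 16, alignof = 8
0..2  seq  (2B, 2-aligned)
2..4  -- padding (2B)
4..8  length  (4B, 4-aligned)
8..12  ack  (4B, 4-aligned)
12..16  -- padding (4B)
16..24  version  (8B, 8-aligned)
24..32  window  (8B, 8-aligned)
32..43  dst  (11B, 1-aligned)
43..48  -- padding (5B)
48..64  ttl  (16B, 8-aligned)
64..68  checksum  (4B, 4-aligned)
68..69  src  (1B, 1-aligned)
69..72  -- padding (3B)
72..76  payload_len  (4B, 4-aligned)
76..83  magic  (7B, 1-aligned)
83..88  -- tail padding (5B)
sizeof = 88, alignof = 8
array of 14: 14 × 88 = 1232

1232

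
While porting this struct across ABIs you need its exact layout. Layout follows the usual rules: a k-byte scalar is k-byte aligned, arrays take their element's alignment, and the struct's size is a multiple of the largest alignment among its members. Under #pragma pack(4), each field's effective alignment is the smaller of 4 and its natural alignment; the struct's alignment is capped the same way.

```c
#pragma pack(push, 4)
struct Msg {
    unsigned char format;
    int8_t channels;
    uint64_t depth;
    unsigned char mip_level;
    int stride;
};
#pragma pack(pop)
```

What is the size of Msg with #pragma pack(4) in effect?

0..1  format  (1B, 1-aligned)
1..2  channels  (1B, 1-aligned)
2..4  -- padding (2B)
4..12  depth  (8B, 4-aligned)
12..13  mip_level  (1B, 1-aligned)
13..16  -- padding (3B)
16..20  stride  (4B, 4-aligned)
sizeof = 20, alignof = 4

20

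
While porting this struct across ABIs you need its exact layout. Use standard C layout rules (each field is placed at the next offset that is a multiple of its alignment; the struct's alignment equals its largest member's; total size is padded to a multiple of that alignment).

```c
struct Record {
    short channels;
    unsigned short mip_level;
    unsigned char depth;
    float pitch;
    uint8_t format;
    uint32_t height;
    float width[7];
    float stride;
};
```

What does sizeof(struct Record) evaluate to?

@0: channels [2B, align 2] → 2
@2: mip_level [2B, align 2] → 4
@4: depth [1B, align 1] → 5
+3 pad (align 4)
@8: pitch [4B, align 4] → 12
@12: format [1B, align 1] → 13
+3 pad (align 4)
@16: height [4B, align 4] → 20
@20: width [28B, align 4] → 48
@48: stride [4B, align 4] → 52
size 52, align 4

52 bytes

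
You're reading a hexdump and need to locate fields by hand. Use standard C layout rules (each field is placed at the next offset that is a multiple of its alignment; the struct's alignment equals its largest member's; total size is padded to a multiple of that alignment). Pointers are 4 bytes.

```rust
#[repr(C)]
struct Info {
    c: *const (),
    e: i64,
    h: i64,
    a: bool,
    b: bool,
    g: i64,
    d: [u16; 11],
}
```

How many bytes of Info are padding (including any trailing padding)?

@0: c [4B, align 4] → 4
+4 pad (align 8)
@8: e [8B, align 8] → 16
@16: h [8B, align 8] → 24
@24: a [1B, align 1] → 25
@25: b [1B, align 1] → 26
+6 pad (align 8)
@32: g [8B, align 8] → 40
@40: d [22B, align 2] → 62
+2 tail pad (align 8)
size 64, align 8
data bytes 52, size 64 → padding 12

12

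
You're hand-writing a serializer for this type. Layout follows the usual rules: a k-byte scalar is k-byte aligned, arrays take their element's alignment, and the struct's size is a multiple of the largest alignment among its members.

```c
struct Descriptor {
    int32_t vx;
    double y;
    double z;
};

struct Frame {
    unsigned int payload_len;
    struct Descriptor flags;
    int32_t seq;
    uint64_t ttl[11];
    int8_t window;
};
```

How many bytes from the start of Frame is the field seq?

Descriptor: vx at 0 (size 4, align 4) → ends 4; pad 4 to align 8 for y; y at 8 (size 8, align 8) → ends 16; z at 16 (size 8, align 8) → ends 24; total 24 bytes, alignment 8
payload_len at 0 (size 4, align 4) → ends 4
pad 4 to align 8 for flags
flags at 8 (size 24, align 8) → ends 32
seq at 32 (size 4, align 4) → ends 36

32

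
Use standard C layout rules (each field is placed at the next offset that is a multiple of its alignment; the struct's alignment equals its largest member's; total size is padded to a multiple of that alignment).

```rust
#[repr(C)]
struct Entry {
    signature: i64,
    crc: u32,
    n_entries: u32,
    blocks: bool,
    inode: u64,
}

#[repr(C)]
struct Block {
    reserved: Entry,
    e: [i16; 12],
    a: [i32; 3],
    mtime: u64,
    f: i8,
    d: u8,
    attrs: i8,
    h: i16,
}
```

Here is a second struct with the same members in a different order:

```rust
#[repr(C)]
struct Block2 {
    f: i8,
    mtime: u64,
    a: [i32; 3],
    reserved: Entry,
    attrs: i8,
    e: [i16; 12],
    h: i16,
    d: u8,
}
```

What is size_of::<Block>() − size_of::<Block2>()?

Entry: 0..8  signature  (8B, 8-aligned); 8..12  crc  (4B, 4-aligned); 12..16  n_entries  (4B, 4-aligned); 16..17  blocks  (1B, 1-aligned); 17..24  -- padding (7B); 24..32  inode  (8B, 8-aligned); sizeof = 32, alignof = 8
0..32  reserved  (32B, 8-aligned)
32..56  e  (24B, 2-aligned)
56..68  a  (12B, 4-aligned)
68..72  -- padding (4B)
72..80  mtime  (8B, 8-aligned)
80..81  f  (1B, 1-aligned)
81..82  d  (1B, 1-aligned)
82..83  attrs  (1B, 1-aligned)
83..84  -- padding (1B)
84..86  h  (2B, 2-aligned)
86..88  -- tail padding (2B)
sizeof = 88, alignof = 8
— Block2 —
0..1  f  (1B, 1-aligned)
1..8  -- padding (7B)
8..16  mtime  (8B, 8-aligned)
16..28  a  (12B, 4-aligned)
28..32  -- padding (4B)
32..64  reserved  (32B, 8-aligned)
64..65  attrs  (1B, 1-aligned)
65..66  -- padding (1B)
66..90  e  (24B, 2-aligned)
90..92  h  (2B, 2-aligned)
92..93  d  (1B, 1-aligned)
93..96  -- tail padding (3B)
sizeof = 96, alignof = 8
88 − 96 = -8

-8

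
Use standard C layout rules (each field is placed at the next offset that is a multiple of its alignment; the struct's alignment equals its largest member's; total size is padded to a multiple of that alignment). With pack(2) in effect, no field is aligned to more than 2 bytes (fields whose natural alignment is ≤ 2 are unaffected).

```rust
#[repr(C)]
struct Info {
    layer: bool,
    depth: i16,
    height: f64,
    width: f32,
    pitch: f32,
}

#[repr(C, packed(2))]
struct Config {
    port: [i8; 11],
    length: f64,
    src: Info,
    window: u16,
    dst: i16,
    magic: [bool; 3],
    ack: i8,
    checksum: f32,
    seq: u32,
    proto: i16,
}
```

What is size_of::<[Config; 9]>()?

Info: layer at 0 (size 1, align 1) → ends 1; pad 1 to align 2 for depth; depth at 2 (size 2, align 2) → ends 4; pad 4 to align 8 for height; height at 8 (size 8, align 8) → ends 16; width at 16 (size 4, align 4) → ends 20; pitch at 20 (size 4, align 4) → ends 24; total 24 bytes, alignment 8
port at 0 (size 11, align 1) → ends 11
pad 1 to align 2 for length
length at 12 (size 8, align 2) → ends 20
src at 20 (size 24, align 2) → ends 44
window at 44 (size 2, align 2) → ends 46
dst at 46 (size 2, align 2) → ends 48
magic at 48 (size 3, align 1) → ends 51
ack at 51 (size 1, align 1) → ends 52
checksum at 52 (size 4, align 2) → ends 56
seq at 56 (size 4, align 2) → ends 60
proto at 60 (size 2, align 2) → ends 62
total 62 bytes, alignment 2
array of 9: 9 × 62 = 558

558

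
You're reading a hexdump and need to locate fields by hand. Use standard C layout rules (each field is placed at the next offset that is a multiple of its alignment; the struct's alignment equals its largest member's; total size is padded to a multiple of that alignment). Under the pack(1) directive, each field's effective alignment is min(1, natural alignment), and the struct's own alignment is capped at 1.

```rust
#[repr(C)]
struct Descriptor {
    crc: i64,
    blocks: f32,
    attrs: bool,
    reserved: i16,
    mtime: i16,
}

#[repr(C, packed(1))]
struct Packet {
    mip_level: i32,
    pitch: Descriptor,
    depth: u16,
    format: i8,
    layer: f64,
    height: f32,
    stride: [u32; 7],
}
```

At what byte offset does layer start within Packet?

Descriptor: 0..8  crc  (8B, 8-aligned); 8..12  blocks  (4B, 4-aligned); 12..13  attrs  (1B, 1-aligned); 13..14  -- padding (1B); 14..16  reserved  (2B, 2-aligned); 16..18  mtime  (2B, 2-aligned); 18..24  -- tail padding (6B); sizeof = 24, alignof = 8
0..4  mip_level  (4B, 1-aligned)
4..28  pitch  (24B, 1-aligned)
28..30  depth  (2B, 1-aligned)
30..31  format  (1B, 1-aligned)
31..39  layer  (8B, 1-aligned)

31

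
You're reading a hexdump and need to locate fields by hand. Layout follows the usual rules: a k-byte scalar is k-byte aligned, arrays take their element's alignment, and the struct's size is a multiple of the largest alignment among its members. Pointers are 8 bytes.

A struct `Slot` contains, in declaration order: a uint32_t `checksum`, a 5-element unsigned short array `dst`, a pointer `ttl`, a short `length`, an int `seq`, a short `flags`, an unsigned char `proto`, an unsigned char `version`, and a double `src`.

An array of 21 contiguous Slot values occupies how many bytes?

1008

checksum at 0 (size 4, align 4) → ends 4
dst at 4 (size 10, align 2) → ends 14
pad 2 to align 8 for ttl
ttl at 16 (size 8, align 8) → ends 24
length at 24 (size 2, align 2) → ends 26
pad 2 to align 4 for seq
seq at 28 (size 4, align 4) → ends 32
flags at 32 (size 2, align 2) → ends 34
proto at 34 (size 1, align 1) → ends 35
version at 35 (size 1, align 1) → ends 36
pad 4 to align 8 for src
src at 40 (size 8, align 8) → ends 48
total 48 bytes, alignment 8
array of 21: 21 × 48 = 1008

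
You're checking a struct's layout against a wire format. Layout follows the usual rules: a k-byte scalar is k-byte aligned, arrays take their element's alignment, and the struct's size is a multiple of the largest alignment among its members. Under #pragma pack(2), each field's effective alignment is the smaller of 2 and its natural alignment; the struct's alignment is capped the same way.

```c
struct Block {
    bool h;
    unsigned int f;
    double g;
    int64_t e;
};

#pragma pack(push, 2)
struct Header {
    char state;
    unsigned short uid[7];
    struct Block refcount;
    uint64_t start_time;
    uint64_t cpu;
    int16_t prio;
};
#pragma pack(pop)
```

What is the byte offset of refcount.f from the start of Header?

Block: 0..1  h  (1B, 1-aligned); 1..4  -- padding (3B); 4..8  f  (4B, 4-aligned); 8..16  g  (8B, 8-aligned); 16..24  e  (8B, 8-aligned); sizeof = 24, alignof = 8
0..1  state  (1B, 1-aligned)
1..2  -- padding (1B)
2..16  uid  (14B, 2-aligned)
16..40  refcount  (24B, 2-aligned)
within Block: f at 4
16 + 4 = 20

20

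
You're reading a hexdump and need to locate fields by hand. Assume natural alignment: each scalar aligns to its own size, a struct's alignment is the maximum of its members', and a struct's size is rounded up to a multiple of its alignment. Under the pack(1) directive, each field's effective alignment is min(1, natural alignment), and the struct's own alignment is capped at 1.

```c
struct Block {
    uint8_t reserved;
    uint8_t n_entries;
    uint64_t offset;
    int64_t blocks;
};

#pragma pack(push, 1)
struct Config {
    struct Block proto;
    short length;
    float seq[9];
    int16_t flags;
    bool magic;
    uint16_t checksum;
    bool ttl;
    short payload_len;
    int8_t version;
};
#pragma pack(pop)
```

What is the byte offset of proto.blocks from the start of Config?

Block: @0: reserved [1B, align 1] → 1; @1: n_entries [1B, align 1] → 2; +6 pad (align 8); @8: offset [8B, align 8] → 16; @16: blocks [8B, align 8] → 24; size 24, align 8
@0: proto [24B, align 1] → 24
within Block: blocks at 16
0 + 16 = 16

16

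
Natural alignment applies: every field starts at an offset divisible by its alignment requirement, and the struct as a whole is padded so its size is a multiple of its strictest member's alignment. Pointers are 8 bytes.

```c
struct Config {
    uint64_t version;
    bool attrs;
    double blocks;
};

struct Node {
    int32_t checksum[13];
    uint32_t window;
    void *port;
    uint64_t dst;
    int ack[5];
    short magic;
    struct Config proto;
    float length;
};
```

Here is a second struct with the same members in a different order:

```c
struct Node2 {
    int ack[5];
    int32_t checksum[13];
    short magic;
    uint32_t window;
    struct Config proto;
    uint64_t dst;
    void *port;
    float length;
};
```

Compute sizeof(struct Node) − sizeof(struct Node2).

Config: 0..8  version  (8B, 8-aligned); 8..9  attrs  (1B, 1-aligned); 9..16  -- padding (7B); 16..24  blocks  (8B, 8-aligned); sizeof = 24, alignof = 8
0..52  checksum  (52B, 4-aligned)
52..56  window  (4B, 4-aligned)
56..64  port  (8B, 8-aligned)
64..72  dst  (8B, 8-aligned)
72..92  ack  (20B, 4-aligned)
92..94  magic  (2B, 2-aligned)
94..96  -- padding (2B)
96..120  proto  (24B, 8-aligned)
120..124  length  (4B, 4-aligned)
124..128  -- tail padding (4B)
sizeof = 128, alignof = 8
— Node2 —
0..20  ack  (20B, 4-aligned)
20..72  checksum  (52B, 4-aligned)
72..74  magic  (2B, 2-aligned)
74..76  -- padding (2B)
76..80  window  (4B, 4-aligned)
80..104  proto  (24B, 8-aligned)
104..112  dst  (8B, 8-aligned)
112..120  port  (8B, 8-aligned)
120..124  length  (4B, 4-aligned)
124..128  -- tail padding (4B)
sizeof = 128, alignof = 8
128 − 128 = 0

0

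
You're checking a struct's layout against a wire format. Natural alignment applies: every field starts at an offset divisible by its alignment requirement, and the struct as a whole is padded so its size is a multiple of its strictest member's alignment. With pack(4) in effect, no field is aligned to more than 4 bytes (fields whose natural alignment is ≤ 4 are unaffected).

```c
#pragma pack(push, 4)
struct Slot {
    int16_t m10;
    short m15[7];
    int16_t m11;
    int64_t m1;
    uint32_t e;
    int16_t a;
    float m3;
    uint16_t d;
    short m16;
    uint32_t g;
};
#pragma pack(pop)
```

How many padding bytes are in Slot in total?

4

0..2  m10  (2B, 2-aligned)
2..16  m15  (14B, 2-aligned)
16..18  m11  (2B, 2-aligned)
18..20  -- padding (2B)
20..28  m1  (8B, 4-aligned)
28..32  e  (4B, 4-aligned)
32..34  a  (2B, 2-aligned)
34..36  -- padding (2B)
36..40  m3  (4B, 4-aligned)
40..42  d  (2B, 2-aligned)
42..44  m16  (2B, 2-aligned)
44..48  g  (4B, 4-aligned)
sizeof = 48, alignof = 4
data bytes 44, size 48 → padding 4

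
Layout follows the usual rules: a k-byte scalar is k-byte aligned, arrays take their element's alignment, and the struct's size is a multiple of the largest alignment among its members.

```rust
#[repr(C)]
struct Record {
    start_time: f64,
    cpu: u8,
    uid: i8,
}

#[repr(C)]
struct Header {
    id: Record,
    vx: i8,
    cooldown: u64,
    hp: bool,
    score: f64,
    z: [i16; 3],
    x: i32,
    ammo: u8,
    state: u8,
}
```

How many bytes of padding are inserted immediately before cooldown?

Record: 0..8  start_time  (8B, 8-aligned); 8..9  cpu  (1B, 1-aligned); 9..10  uid  (1B, 1-aligned); 10..16  -- tail padding (6B); sizeof = 16, alignof = 8
0..16  id  (16B, 8-aligned)
16..17  vx  (1B, 1-aligned)
17..24  -- padding (7B)
24..32  cooldown  (8B, 8-aligned)

7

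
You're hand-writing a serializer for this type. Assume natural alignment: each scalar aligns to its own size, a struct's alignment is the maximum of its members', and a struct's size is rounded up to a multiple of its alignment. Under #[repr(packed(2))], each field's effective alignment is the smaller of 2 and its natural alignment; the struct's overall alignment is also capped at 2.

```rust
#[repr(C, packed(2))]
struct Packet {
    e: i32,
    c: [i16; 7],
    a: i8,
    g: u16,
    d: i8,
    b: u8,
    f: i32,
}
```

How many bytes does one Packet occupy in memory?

28

@0: e [4B, align 2] → 4
@4: c [14B, align 2] → 18
@18: a [1B, align 1] → 19
+1 pad (align 2)
@20: g [2B, align 2] → 22
@22: d [1B, align 1] → 23
@23: b [1B, align 1] → 24
@24: f [4B, align 2] → 28
size 28, align 2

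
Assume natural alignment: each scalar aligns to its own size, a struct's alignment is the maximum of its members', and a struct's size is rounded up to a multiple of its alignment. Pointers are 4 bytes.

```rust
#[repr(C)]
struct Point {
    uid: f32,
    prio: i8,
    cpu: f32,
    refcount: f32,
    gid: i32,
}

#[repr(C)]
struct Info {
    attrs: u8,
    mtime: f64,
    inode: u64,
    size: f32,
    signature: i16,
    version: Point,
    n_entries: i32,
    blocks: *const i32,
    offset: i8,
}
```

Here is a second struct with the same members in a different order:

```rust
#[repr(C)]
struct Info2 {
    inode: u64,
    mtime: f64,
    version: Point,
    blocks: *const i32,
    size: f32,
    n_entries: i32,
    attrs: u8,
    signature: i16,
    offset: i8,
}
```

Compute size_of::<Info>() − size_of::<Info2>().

8

Point: @0: uid [4B, align 4] → 4; @4: prio [1B, align 1] → 5; +3 pad (align 4); @8: cpu [4B, align 4] → 12; @12: refcount [4B, align 4] → 16; @16: gid [4B, align 4] → 20; size 20, align 4
@0: attrs [1B, align 1] → 1
+7 pad (align 8)
@8: mtime [8B, align 8] → 16
@16: inode [8B, align 8] → 24
@24: size [4B, align 4] → 28
@28: signature [2B, align 2] → 30
+2 pad (align 4)
@32: version [20B, align 4] → 52
@52: n_entries [4B, align 4] → 56
@56: blocks [4B, align 4] → 60
@60: offset [1B, align 1] → 61
+3 tail pad (align 8)
size 64, align 8
— Info2 —
@0: inode [8B, align 8] → 8
@8: mtime [8B, align 8] → 16
@16: version [20B, align 4] → 36
@36: blocks [4B, align 4] → 40
@40: size [4B, align 4] → 44
@44: n_entries [4B, align 4] → 48
@48: attrs [1B, align 1] → 49
+1 pad (align 2)
@50: signature [2B, align 2] → 52
@52: offset [1B, align 1] → 53
+3 tail pad (align 8)
size 56, align 8
64 − 56 = 8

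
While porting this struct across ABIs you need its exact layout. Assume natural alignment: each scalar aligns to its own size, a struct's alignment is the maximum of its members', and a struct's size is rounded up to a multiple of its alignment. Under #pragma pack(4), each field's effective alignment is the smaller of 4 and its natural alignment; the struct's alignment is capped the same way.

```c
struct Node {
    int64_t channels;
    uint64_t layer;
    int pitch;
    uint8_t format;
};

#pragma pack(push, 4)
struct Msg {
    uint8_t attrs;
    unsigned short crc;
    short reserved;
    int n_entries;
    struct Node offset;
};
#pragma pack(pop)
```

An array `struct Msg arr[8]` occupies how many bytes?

288

Node: @0: channels [8B, align 8] → 8; @8: layer [8B, align 8] → 16; @16: pitch [4B, align 4] → 20; @20: format [1B, align 1] → 21; +3 tail pad (align 8); size 24, align 8
@0: attrs [1B, align 1] → 1
+1 pad (align 2)
@2: crc [2B, align 2] → 4
@4: reserved [2B, align 2] → 6
+2 pad (align 4)
@8: n_entries [4B, align 4] → 12
@12: offset [24B, align 4] → 36
size 36, align 4
array of 8: 8 × 36 = 288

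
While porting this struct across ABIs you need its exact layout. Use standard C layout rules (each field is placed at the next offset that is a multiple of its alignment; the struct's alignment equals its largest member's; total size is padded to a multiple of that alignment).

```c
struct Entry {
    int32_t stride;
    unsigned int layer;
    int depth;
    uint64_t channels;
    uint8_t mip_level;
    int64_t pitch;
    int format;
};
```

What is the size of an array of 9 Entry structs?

432

@0: stride [4B, align 4] → 4
@4: layer [4B, align 4] → 8
@8: depth [4B, align 4] → 12
+4 pad (align 8)
@16: channels [8B, align 8] → 24
@24: mip_level [1B, align 1] → 25
+7 pad (align 8)
@32: pitch [8B, align 8] → 40
@40: format [4B, align 4] → 44
+4 tail pad (align 8)
size 48, align 8
array of 9: 9 × 48 = 432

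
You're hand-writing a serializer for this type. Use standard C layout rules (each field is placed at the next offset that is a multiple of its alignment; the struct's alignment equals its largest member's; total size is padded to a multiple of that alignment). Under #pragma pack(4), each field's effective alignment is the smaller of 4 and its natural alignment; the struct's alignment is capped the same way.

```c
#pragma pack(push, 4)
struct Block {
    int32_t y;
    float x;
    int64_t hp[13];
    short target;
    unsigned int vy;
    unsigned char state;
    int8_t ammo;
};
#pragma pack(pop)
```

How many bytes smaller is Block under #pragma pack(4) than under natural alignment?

natural layout:
  @0: y [4B, align 4] → 4
  @4: x [4B, align 4] → 8
  @8: hp [104B, align 8] → 112
  @112: target [2B, align 2] → 114
  +2 pad (align 4)
  @116: vy [4B, align 4] → 120
  @120: state [1B, align 1] → 121
  @121: ammo [1B, align 1] → 122
  +6 tail pad (align 8)
  size 128, align 8
packed(4) layout:
  @0: y [4B, align 4] → 4
  @4: x [4B, align 4] → 8
  @8: hp [104B, align 4] → 112
  @112: target [2B, align 2] → 114
  +2 pad (align 4)
  @116: vy [4B, align 4] → 120
  @120: state [1B, align 1] → 121
  @121: ammo [1B, align 1] → 122
  +2 tail pad (align 4)
  size 124, align 4
128 − 124 = 4

4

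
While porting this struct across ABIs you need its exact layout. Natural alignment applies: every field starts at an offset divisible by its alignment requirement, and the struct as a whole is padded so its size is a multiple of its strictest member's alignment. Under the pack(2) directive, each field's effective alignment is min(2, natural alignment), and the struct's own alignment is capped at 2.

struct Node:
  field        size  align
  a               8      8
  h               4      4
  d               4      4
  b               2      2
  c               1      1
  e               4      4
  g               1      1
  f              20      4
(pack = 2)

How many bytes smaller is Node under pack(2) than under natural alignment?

2

natural layout:
  0..8  a  (8B, 8-aligned)
  8..12  h  (4B, 4-aligned)
  12..16  d  (4B, 4-aligned)
  16..18  b  (2B, 2-aligned)
  18..19  c  (1B, 1-aligned)
  19..20  -- padding (1B)
  20..24  e  (4B, 4-aligned)
  24..25  g  (1B, 1-aligned)
  25..28  -- padding (3B)
  28..48  f  (20B, 4-aligned)
  sizeof = 48, alignof = 8
packed(2) layout:
  0..8  a  (8B, 2-aligned)
  8..12  h  (4B, 2-aligned)
  12..16  d  (4B, 2-aligned)
  16..18  b  (2B, 2-aligned)
  18..19  c  (1B, 1-aligned)
  19..20  -- padding (1B)
  20..24  e  (4B, 2-aligned)
  24..25  g  (1B, 1-aligned)
  25..26  -- padding (1B)
  26..46  f  (20B, 2-aligned)
  sizeof = 46, alignof = 2
48 − 46 = 2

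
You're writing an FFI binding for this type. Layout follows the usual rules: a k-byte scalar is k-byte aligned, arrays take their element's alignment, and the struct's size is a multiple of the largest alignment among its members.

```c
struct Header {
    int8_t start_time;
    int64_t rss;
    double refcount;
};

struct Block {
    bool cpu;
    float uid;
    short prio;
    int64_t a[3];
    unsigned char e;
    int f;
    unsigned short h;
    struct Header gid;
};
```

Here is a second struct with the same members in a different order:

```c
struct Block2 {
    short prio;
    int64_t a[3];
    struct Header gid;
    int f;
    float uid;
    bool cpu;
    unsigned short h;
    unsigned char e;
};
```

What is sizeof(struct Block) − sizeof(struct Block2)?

8

Header: 0..1  start_time  (1B, 1-aligned); 1..8  -- padding (7B); 8..16  rss  (8B, 8-aligned); 16..24  refcount  (8B, 8-aligned); sizeof = 24, alignof = 8
0..1  cpu  (1B, 1-aligned)
1..4  -- padding (3B)
4..8  uid  (4B, 4-aligned)
8..10  prio  (2B, 2-aligned)
10..16  -- padding (6B)
16..40  a  (24B, 8-aligned)
40..41  e  (1B, 1-aligned)
41..44  -- padding (3B)
44..48  f  (4B, 4-aligned)
48..50  h  (2B, 2-aligned)
50..56  -- padding (6B)
56..80  gid  (24B, 8-aligned)
sizeof = 80, alignof = 8
— Block2 —
0..2  prio  (2B, 2-aligned)
2..8  -- padding (6B)
8..32  a  (24B, 8-aligned)
32..56  gid  (24B, 8-aligned)
56..60  f  (4B, 4-aligned)
60..64  uid  (4B, 4-aligned)
64..65  cpu  (1B, 1-aligned)
65..66  -- padding (1B)
66..68  h  (2B, 2-aligned)
68..69  e  (1B, 1-aligned)
69..72  -- tail padding (3B)
sizeof = 72, alignof = 8
80 − 72 = 8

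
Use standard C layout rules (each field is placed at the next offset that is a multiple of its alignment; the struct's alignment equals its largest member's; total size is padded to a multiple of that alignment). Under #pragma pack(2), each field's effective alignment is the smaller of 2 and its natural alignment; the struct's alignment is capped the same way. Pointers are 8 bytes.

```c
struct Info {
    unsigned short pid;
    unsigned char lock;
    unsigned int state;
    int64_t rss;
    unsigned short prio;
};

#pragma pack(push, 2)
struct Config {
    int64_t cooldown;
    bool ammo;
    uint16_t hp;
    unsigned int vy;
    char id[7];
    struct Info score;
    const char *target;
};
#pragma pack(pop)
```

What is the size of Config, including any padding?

Info: 0..2  pid  (2B, 2-aligned); 2..3  lock  (1B, 1-aligned); 3..4  -- padding (1B); 4..8  state  (4B, 4-aligned); 8..16  rss  (8B, 8-aligned); 16..18  prio  (2B, 2-aligned); 18..24  -- tail padding (6B); sizeof = 24, alignof = 8
0..8  cooldown  (8B, 2-aligned)
8..9  ammo  (1B, 1-aligned)
9..10  -- padding (1B)
10..12  hp  (2B, 2-aligned)
12..16  vy  (4B, 2-aligned)
16..23  id  (7B, 1-aligned)
23..24  -- padding (1B)
24..48  score  (24B, 2-aligned)
48..56  target  (8B, 2-aligned)
sizeof = 56, alignof = 2

56 bytes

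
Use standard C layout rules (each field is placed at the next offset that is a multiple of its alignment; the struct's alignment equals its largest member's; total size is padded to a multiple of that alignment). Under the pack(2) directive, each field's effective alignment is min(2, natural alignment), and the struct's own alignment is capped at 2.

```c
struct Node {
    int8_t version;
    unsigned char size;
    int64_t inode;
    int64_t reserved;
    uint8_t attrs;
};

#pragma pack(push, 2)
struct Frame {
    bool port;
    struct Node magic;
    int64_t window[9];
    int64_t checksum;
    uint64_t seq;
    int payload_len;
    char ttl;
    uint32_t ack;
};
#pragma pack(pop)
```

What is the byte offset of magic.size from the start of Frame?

Node: @0: version [1B, align 1] → 1; @1: size [1B, align 1] → 2; +6 pad (align 8); @8: inode [8B, align 8] → 16; @16: reserved [8B, align 8] → 24; @24: attrs [1B, align 1] → 25; +7 tail pad (align 8); size 32, align 8
@0: port [1B, align 1] → 1
+1 pad (align 2)
@2: magic [32B, align 2] → 34
within Node: size at 1
2 + 1 = 3

3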